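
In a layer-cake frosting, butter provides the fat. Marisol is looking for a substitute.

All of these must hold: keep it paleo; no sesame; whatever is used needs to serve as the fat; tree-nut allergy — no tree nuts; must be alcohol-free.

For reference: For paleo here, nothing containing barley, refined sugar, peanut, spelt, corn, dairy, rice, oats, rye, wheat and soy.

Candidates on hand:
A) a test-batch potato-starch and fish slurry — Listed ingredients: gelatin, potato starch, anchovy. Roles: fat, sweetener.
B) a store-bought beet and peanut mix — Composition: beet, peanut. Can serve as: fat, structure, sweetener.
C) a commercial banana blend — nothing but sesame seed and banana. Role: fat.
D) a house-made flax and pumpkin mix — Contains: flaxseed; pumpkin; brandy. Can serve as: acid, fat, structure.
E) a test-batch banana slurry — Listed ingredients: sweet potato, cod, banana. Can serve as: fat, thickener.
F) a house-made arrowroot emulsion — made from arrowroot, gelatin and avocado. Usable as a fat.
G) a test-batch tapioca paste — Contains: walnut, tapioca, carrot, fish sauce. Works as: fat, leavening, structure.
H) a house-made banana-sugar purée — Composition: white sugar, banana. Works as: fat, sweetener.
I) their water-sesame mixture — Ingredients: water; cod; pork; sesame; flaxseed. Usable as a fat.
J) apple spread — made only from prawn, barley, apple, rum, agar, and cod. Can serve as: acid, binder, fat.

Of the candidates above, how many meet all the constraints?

A: nothing on the exclusion list — keep
B: has peanut, so not paleo — reject
C: has sesame seed, so not sesame-free — no
D: has brandy, so not alcohol-free — no
E: only cod, banana, and sweet potato; none excluded — valid
F: only gelatin, avocado, and arrowroot; none excluded — valid
G: has walnut, so not tree-nut-free — no
H: has white sugar, so not paleo — reject
I: has sesame, so not sesame-free — reject
J: has barley, so not paleo; has rum, so not alcohol-free — no

3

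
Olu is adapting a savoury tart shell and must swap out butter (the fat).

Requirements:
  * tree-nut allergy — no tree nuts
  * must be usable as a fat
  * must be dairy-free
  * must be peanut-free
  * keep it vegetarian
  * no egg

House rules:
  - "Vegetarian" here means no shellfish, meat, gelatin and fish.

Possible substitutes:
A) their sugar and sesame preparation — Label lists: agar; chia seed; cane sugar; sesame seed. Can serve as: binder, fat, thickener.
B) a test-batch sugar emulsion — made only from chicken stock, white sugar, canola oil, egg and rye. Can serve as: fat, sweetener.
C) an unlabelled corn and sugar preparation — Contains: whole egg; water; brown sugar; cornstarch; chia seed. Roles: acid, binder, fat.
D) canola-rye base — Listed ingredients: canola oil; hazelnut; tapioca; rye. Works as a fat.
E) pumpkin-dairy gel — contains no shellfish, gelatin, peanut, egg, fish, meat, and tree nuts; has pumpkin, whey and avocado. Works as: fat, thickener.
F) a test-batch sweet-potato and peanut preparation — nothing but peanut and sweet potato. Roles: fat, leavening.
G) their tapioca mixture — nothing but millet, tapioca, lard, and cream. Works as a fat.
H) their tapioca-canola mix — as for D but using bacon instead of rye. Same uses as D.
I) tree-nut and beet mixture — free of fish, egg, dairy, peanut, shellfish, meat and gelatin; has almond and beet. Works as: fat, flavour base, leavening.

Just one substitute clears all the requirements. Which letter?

A: sesame seed and cane sugar etc. — none of it excluded — valid
B: has chicken stock, so not vegetarian; has egg, so not egg-free — out
C: has whole egg, so not egg-free — no
D: has hazelnut, so not tree-nut-free — no
E: has whey, so not dairy-free — no
F: has peanut, so not peanut-free — reject
G: has lard, so not vegetarian; has cream, so not dairy-free — reject
H: has bacon, so not vegetarian; has hazelnut, so not tree-nut-free — no
I: has almond, so not tree-nut-free — out

A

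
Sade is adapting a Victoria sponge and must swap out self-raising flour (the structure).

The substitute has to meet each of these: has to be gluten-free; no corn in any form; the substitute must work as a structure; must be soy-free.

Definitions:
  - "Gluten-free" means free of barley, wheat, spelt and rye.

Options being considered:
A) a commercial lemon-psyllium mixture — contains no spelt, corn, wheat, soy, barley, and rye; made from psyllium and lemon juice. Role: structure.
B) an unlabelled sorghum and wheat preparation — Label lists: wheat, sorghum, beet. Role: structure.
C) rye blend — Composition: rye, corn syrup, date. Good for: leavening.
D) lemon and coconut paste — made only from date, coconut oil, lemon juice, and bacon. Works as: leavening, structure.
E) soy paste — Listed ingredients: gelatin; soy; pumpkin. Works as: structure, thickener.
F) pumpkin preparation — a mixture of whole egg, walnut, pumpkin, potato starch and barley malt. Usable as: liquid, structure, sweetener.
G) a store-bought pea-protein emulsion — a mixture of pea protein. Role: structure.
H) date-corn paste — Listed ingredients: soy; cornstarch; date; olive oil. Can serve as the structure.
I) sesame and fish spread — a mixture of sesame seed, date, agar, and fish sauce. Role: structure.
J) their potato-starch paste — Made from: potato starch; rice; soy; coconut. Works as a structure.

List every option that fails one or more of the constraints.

B, C, E, F, H, J

A: works as a structure, gluten-free, no corn — valid
B: has wheat, so not gluten-free — no
C: not usable as a structure; has rye, so not gluten-free (and 1 more) — out
D: gluten-free, no soy — OK
E: has soy, so not soy-free — no
F: has barley malt, so not gluten-free — out
G: only pea protein; none excluded — keep
H: has cornstarch, so not corn-free; has soy, so not soy-free — no
I: fish sauce and sesame seed etc. — none of it excluded — OK
J: has soy, so not soy-free — reject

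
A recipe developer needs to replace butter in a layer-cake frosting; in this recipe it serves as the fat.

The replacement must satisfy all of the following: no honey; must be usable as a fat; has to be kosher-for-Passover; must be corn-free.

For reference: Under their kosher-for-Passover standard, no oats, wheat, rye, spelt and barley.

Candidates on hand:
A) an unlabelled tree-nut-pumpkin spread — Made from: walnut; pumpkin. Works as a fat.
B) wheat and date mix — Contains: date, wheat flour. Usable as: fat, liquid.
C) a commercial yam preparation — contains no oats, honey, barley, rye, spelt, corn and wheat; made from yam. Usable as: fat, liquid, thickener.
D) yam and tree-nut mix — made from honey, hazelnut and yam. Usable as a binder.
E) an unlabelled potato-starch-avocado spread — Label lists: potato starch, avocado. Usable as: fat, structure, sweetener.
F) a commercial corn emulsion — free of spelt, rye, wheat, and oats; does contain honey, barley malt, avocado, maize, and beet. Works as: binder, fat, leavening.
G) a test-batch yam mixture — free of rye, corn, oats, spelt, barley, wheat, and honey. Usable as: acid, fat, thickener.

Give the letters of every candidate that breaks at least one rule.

B, D, F

A: all constraints satisfied — OK
B: has wheat flour, so not kosher-for-Passover — out
C: works as a fat, kosher-for-Passover, no corn — OK
D: not usable as a fat; has honey, so not honey-free — reject
E: every rule checks out — OK
F: has barley malt, so not kosher-for-Passover; has honey, so not honey-free (and 1 more) — reject
G: nothing on the exclusion list — OK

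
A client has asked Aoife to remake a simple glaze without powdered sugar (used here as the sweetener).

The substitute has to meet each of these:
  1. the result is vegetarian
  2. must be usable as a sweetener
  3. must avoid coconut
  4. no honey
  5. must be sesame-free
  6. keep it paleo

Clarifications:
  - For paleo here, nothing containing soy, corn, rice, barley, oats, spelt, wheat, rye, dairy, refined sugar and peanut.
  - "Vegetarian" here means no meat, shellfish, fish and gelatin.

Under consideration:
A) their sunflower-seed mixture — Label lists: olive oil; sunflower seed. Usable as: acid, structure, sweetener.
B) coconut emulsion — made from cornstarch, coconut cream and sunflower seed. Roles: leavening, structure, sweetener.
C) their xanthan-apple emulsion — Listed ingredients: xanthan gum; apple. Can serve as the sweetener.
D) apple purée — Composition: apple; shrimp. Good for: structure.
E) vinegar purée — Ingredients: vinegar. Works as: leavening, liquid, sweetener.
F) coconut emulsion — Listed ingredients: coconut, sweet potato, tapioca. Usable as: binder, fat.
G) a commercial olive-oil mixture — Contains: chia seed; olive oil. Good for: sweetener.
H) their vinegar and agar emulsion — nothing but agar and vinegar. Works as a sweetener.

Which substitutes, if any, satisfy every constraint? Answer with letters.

A, C, E, G, H

A: all constraints satisfied — keep
B: has cornstarch, so not paleo; has coconut cream, so not coconut-free — reject
C: nothing on the exclusion list — OK
D: not usable as a sweetener; has shrimp, so not vegetarian — no
E: every rule checks out — valid
F: not usable as a sweetener; has coconut, so not coconut-free — out
G: all constraints satisfied — keep
H: no sesame, paleo — keep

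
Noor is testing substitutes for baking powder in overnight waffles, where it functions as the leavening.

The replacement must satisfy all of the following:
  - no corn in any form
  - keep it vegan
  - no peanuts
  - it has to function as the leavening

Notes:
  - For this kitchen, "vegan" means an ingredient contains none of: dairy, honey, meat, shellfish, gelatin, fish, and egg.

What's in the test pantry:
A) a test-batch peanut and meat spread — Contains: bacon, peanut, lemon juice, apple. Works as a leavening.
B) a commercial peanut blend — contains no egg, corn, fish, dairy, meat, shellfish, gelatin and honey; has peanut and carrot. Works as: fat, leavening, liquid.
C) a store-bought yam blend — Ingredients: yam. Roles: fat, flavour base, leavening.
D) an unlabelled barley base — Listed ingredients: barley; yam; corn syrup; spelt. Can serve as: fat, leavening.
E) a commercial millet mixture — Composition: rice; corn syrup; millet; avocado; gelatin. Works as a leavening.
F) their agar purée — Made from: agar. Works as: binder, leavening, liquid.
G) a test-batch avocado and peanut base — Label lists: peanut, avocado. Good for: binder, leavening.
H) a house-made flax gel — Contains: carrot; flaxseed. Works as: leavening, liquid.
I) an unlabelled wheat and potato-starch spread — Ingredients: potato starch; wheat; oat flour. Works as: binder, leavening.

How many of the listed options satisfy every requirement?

A: has bacon, so not vegan; has peanut, so not peanut-free — reject
B: has peanut, so not peanut-free — no
C: no corn, vegan — keep
D: has corn syrup, so not corn-free — reject
E: has gelatin, so not vegan; has corn syrup, so not corn-free — reject
F: only agar; none excluded — OK
G: has peanut, so not peanut-free — no
H: only flaxseed and carrot; none excluded — OK
I: only oat flour, wheat, and potato starch; none excluded — valid

4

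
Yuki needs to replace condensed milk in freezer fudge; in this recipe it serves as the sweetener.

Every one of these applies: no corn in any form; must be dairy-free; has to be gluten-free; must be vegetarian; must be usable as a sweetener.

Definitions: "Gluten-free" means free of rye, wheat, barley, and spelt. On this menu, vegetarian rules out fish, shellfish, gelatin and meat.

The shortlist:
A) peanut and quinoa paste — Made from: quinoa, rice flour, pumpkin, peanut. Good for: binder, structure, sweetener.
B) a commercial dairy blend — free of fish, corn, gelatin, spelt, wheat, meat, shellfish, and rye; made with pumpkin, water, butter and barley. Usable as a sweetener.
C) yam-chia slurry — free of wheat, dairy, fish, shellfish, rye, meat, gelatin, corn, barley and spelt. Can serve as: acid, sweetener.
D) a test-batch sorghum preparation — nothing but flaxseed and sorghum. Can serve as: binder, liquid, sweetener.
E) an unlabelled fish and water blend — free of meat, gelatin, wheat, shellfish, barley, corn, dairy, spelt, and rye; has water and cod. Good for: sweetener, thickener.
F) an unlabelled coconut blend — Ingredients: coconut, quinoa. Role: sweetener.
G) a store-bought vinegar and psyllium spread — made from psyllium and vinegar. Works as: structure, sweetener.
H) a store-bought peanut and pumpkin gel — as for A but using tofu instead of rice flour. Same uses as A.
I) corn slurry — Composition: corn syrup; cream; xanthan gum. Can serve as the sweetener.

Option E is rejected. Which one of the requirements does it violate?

usable as a sweetener: satisfied
gluten-free: satisfied
vegetarian: has cod — fails
corn-free: satisfied
dairy-free: satisfied

vegetarian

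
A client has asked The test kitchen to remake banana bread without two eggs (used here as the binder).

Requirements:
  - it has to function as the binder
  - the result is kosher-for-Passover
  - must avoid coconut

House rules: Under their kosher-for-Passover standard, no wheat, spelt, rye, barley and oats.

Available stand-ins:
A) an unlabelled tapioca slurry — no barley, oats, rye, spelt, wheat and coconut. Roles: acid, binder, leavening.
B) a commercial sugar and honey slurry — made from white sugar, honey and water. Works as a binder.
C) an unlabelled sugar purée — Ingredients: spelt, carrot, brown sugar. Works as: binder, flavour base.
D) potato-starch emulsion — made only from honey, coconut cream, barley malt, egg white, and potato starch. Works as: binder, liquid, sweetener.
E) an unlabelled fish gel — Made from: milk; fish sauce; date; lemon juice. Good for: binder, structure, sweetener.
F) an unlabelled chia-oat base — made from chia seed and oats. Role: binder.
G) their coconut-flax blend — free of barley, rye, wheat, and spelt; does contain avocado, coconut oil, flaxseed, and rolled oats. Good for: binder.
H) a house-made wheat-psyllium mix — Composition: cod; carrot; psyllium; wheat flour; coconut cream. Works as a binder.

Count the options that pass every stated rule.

A: kosher-for-Passover, no coconut — keep
B: no coconut, kosher-for-Passover — OK
C: has spelt, so not kosher-for-Passover — no
D: has barley malt, so not kosher-for-Passover; has coconut cream, so not coconut-free — no
E: works as a binder, kosher-for-Passover, no coconut — valid
F: has oats, so not kosher-for-Passover — reject
G: has rolled oats, so not kosher-for-Passover; has coconut oil, so not coconut-free — out
H: has wheat flour, so not kosher-for-Passover; has coconut cream, so not coconut-free — out

3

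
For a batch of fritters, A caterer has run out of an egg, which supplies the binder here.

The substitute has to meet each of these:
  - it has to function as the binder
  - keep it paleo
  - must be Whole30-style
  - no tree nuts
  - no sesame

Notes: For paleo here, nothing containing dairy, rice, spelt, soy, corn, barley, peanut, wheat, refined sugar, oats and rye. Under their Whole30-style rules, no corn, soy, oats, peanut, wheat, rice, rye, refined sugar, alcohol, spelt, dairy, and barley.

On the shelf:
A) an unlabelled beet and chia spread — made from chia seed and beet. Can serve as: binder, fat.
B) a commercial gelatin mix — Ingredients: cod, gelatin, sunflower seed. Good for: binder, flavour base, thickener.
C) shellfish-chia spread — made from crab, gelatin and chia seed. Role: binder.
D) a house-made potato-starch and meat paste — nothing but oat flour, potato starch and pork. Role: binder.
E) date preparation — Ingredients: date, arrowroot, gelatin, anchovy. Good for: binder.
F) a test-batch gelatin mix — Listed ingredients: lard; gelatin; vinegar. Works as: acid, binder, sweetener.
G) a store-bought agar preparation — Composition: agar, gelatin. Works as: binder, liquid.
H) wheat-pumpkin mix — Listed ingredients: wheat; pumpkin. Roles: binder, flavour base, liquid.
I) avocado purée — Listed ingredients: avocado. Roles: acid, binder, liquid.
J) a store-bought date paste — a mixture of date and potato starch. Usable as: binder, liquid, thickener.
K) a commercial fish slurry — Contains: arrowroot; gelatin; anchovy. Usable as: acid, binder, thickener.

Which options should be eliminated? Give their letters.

D, H

A: works as a binder, Whole30-style, paleo — keep
B: no tree nuts, Whole30-style — keep
C: every rule checks out — keep
D: has oat flour, so not paleo; has oat flour, so not Whole30-style — reject
E: works as a binder, paleo, no tree nuts — OK
F: only gelatin, lard, and vinegar; none excluded — OK
G: all constraints satisfied — valid
H: has wheat, so not paleo; has wheat, so not Whole30-style — out
I: only avocado; none excluded — keep
J: only potato starch and date; none excluded — OK
K: nothing on the exclusion list — OK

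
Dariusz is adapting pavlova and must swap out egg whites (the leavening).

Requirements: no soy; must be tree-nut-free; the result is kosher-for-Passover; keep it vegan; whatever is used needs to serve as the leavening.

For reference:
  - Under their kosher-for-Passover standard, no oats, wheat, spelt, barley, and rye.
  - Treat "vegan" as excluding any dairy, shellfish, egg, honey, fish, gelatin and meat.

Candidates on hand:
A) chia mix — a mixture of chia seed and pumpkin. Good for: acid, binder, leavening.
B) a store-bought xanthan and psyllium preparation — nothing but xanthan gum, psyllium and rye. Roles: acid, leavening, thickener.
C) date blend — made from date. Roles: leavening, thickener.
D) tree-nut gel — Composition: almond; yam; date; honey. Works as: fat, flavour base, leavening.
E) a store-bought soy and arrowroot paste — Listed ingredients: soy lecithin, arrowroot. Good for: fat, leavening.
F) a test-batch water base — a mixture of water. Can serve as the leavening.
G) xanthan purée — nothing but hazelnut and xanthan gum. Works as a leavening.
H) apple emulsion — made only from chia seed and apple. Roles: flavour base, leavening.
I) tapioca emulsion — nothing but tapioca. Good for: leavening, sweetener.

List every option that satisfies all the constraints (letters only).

A, C, F, H, I

A: only chia seed and pumpkin; none excluded — OK
B: has rye, so not kosher-for-Passover — no
C: only date; none excluded — OK
D: has honey, so not vegan; has almond, so not tree-nut-free — no
E: has soy lecithin, so not soy-free — out
F: vegan, no soy — keep
G: has hazelnut, so not tree-nut-free — out
H: nothing on the exclusion list — valid
I: all constraints satisfied — keep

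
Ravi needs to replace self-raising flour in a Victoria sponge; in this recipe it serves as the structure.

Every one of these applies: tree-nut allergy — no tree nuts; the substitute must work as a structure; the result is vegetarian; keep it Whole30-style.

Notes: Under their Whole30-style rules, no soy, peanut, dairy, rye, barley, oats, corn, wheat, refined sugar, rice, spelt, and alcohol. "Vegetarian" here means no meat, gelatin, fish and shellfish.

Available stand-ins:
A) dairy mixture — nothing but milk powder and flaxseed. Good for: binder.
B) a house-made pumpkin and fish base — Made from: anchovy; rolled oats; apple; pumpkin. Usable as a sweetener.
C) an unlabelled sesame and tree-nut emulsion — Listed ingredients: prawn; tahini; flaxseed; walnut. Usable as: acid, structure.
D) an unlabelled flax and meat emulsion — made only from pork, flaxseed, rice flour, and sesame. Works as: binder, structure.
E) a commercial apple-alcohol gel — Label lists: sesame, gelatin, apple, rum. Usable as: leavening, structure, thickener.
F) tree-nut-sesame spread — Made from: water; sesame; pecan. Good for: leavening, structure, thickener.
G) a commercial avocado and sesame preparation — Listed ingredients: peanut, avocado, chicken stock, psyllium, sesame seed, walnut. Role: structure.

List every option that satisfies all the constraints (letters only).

A: not usable as a structure; has milk powder, so not Whole30-style — out
B: not usable as a structure; has rolled oats, so not Whole30-style (and 1 more) — out
C: has prawn, so not vegetarian; has walnut, so not tree-nut-free — out
D: has rice flour, so not Whole30-style; has pork, so not vegetarian — no
E: has rum, so not Whole30-style; has gelatin, so not vegetarian — out
F: has pecan, so not tree-nut-free — out
G: has peanut, so not Whole30-style; has chicken stock, so not vegetarian (and 1 more) — out

none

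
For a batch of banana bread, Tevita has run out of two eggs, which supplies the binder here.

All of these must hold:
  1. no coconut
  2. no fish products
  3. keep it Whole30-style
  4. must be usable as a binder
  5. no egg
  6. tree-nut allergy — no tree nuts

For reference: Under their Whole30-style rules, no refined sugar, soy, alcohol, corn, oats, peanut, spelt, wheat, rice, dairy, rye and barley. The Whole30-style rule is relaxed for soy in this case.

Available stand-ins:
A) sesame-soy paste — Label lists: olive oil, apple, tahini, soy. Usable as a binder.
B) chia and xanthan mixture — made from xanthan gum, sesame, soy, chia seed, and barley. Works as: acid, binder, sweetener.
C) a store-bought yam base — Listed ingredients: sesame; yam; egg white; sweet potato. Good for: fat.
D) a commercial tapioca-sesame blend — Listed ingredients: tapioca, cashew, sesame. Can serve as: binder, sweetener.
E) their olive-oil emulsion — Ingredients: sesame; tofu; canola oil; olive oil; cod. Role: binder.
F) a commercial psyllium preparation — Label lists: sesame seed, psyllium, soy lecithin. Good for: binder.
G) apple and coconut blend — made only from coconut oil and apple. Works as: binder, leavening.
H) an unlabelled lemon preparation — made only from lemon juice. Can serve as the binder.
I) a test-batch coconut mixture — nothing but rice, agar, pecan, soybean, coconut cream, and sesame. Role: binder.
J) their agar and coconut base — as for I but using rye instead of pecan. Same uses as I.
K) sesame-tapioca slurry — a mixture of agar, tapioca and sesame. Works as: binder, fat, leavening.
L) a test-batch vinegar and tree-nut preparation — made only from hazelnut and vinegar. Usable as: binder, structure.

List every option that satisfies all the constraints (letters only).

A, F, H, K

A: soy is permitted under the Whole30-style carve-out; nothing else excluded — OK
B: has barley, so not Whole30-style — no
C: not usable as a binder; has egg white, so not egg-free — out
D: has cashew, so not tree-nut-free — reject
E: has cod, so not fish-free — no
F: soy is permitted under the Whole30-style carve-out; nothing else excluded — keep
G: has coconut oil, so not coconut-free — no
H: only lemon juice; none excluded — keep
I: has rice, so not Whole30-style; has pecan, so not tree-nut-free (and 1 more) — reject
J: has rice, so not Whole30-style; has coconut cream, so not coconut-free — reject
K: all constraints satisfied — OK
L: has hazelnut, so not tree-nut-free — no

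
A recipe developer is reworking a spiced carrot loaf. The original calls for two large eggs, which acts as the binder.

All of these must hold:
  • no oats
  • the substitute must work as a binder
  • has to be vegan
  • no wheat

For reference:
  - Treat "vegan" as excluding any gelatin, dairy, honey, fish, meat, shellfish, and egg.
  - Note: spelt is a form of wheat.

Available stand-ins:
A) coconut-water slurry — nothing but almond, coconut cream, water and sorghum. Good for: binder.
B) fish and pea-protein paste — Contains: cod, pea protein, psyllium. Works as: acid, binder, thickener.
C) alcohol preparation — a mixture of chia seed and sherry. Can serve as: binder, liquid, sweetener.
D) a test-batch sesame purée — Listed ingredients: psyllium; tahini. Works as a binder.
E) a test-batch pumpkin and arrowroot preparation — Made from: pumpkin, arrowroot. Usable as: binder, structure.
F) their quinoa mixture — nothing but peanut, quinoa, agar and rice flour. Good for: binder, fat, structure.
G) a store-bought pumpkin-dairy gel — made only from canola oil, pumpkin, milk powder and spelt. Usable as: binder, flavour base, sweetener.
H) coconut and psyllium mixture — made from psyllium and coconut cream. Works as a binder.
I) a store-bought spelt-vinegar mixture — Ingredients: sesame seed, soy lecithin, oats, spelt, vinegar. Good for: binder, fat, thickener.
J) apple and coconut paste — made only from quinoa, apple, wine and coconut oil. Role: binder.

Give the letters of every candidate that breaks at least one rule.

A: coconut cream and almond etc. — none of it excluded — valid
B: has cod, so not vegan — no
C: works as a binder, wheat-free, no oats — valid
D: all constraints satisfied — keep
E: nothing on the exclusion list — keep
F: works as a binder, vegan, no oats — OK
G: has milk powder, so not vegan; has spelt, so not wheat-free — no
H: only coconut cream and psyllium; none excluded — keep
I: has spelt, so not wheat-free; has oats, so not oat-free — out
J: works as a binder, wheat-free, vegan — OK

B, G, I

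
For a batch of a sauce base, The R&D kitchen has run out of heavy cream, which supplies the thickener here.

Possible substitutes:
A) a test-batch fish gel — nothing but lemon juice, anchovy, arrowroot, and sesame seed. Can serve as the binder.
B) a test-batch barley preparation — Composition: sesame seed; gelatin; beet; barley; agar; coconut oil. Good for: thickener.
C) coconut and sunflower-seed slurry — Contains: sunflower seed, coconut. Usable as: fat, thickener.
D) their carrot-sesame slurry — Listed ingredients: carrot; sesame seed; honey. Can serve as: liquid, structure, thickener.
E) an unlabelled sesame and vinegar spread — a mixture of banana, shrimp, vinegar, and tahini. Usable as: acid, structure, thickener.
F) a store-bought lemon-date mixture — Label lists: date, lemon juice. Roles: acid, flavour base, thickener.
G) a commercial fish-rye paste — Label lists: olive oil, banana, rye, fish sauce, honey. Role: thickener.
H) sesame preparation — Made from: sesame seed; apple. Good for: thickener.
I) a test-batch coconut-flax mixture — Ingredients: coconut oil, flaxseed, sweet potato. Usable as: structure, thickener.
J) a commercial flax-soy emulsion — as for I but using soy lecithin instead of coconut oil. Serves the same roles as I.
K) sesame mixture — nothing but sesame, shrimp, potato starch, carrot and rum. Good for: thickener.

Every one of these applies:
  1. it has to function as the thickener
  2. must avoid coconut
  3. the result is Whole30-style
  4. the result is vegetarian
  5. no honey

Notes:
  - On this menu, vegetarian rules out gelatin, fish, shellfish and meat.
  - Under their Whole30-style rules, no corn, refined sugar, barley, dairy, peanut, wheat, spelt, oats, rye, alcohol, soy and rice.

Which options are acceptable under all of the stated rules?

F, H

A: not usable as a thickener; has anchovy, so not vegetarian — no
B: has gelatin, so not vegetarian; has barley, so not Whole30-style (and 1 more) — out
C: has coconut, so not coconut-free — no
D: has honey, so not honey-free — reject
E: has shrimp, so not vegetarian — reject
F: only date and lemon juice; none excluded — keep
G: has fish sauce, so not vegetarian; has rye, so not Whole30-style (and 1 more) — no
H: works as a thickener, vegetarian, no coconut — keep
I: has coconut oil, so not coconut-free — no
J: has soy lecithin, so not Whole30-style — reject
K: has shrimp, so not vegetarian; has rum, so not Whole30-style — reject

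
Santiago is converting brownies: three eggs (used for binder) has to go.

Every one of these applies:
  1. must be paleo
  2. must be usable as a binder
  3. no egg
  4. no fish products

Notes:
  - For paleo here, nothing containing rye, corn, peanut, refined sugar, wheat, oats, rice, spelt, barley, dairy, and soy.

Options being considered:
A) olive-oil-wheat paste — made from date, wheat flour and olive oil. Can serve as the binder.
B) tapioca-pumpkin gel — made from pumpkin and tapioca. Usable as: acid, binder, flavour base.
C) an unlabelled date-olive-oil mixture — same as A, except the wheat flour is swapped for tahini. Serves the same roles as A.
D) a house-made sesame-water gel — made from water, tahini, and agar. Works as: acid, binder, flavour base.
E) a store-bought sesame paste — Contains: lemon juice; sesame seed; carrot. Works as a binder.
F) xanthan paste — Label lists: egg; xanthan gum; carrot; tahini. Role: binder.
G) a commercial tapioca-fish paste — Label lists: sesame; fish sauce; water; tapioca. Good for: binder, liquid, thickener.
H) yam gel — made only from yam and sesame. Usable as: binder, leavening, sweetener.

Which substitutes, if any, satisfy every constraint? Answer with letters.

A: has wheat flour, so not paleo — reject
B: only tapioca and pumpkin; none excluded — valid
C: works as a binder, paleo, no fish — valid
D: only tahini, agar and water; none excluded — keep
E: no egg, paleo — keep
F: has egg, so not egg-free — no
G: has fish sauce, so not fish-free — reject
H: paleo, no fish — OK

B, C, D, E, H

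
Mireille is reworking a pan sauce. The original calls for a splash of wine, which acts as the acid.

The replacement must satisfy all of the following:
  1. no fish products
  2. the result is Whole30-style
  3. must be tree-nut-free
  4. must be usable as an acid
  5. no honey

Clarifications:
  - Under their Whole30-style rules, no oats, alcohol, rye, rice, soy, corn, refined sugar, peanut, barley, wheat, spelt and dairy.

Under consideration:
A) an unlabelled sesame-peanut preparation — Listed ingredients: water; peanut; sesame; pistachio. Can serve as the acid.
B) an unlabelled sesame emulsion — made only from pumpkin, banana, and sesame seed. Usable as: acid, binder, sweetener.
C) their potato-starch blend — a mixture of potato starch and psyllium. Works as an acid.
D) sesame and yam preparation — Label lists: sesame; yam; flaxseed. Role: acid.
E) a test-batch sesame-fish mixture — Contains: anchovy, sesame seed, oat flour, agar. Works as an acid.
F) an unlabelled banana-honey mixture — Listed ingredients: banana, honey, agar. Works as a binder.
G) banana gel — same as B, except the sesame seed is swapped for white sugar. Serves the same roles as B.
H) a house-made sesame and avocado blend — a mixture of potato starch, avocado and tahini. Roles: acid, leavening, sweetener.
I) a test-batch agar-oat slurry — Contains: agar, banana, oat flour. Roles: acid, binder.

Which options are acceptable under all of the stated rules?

A: has peanut, so not Whole30-style; has pistachio, so not tree-nut-free — reject
B: works as an acid, Whole30-style, no honey — keep
C: all constraints satisfied — keep
D: no honey, Whole30-style — keep
E: has oat flour, so not Whole30-style; has anchovy, so not fish-free — out
F: not usable as an acid; has honey, so not honey-free — no
G: has white sugar, so not Whole30-style — reject
H: only tahini, avocado, and potato starch; none excluded — valid
I: has oat flour, so not Whole30-style — no

B, C, D, H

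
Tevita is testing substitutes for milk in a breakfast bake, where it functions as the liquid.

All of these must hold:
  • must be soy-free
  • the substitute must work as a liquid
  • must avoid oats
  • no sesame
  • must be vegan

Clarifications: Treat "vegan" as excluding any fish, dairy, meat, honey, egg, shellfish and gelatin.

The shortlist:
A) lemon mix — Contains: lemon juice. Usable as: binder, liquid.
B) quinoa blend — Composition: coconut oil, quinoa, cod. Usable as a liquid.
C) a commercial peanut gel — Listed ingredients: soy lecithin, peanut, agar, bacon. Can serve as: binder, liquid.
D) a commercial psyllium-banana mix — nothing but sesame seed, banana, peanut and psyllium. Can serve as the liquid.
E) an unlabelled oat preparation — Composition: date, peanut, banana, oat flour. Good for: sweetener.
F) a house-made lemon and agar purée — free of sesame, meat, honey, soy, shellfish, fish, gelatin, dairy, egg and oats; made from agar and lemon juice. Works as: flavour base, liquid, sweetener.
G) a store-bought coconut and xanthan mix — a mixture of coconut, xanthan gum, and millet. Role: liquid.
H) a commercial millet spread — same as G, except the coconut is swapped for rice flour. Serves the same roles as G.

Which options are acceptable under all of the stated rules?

A: works as a liquid, no sesame, no soy — keep
B: has cod, so not vegan — out
C: has bacon, so not vegan; has soy lecithin, so not soy-free — reject
D: has sesame seed, so not sesame-free — no
E: not usable as a liquid; has oat flour, so not oat-free — out
F: works as a liquid, no soy, no oats — keep
G: every rule checks out — OK
H: only rice flour, millet and xanthan gum; none excluded — valid

A, F, G, H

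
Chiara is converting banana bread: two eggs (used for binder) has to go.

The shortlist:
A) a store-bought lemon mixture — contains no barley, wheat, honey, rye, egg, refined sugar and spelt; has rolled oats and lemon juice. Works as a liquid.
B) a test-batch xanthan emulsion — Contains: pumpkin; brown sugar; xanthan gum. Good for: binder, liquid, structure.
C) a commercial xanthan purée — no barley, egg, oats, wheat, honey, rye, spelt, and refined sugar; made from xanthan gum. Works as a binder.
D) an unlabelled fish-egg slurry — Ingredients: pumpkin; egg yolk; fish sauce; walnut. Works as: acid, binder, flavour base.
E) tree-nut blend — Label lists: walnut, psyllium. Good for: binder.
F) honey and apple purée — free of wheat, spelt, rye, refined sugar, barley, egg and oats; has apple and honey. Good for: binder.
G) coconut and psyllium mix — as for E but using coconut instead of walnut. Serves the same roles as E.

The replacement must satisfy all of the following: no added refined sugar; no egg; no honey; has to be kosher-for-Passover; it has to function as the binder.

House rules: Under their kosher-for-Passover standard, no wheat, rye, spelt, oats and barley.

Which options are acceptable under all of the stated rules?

C, E, G

A: not usable as a binder; has rolled oats, so not kosher-for-Passover — out
B: has brown sugar, so not no-added-sugar — no
C: no egg, no honey — OK
D: has egg yolk, so not egg-free — out
E: only walnut and psyllium; none excluded — valid
F: has honey, so not honey-free — out
G: no egg, no refined sugar — OK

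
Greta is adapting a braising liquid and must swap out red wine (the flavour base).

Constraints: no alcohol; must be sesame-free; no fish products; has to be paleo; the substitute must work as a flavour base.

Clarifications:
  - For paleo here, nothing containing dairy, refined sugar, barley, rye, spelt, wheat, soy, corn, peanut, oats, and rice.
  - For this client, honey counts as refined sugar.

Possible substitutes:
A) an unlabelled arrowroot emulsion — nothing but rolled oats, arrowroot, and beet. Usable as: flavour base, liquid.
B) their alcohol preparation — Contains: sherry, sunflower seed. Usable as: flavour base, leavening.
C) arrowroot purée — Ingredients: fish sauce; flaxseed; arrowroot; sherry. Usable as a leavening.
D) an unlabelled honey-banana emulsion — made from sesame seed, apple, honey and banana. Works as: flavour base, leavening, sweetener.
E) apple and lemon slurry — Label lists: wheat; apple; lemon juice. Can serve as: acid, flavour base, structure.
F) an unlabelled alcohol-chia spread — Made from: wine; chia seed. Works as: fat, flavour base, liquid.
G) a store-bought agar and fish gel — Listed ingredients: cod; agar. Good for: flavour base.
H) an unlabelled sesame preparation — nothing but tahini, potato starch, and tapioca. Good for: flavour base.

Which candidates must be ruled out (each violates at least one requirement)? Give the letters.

A: has rolled oats, so not paleo — no
B: has sherry, so not alcohol-free — out
C: not usable as a flavour base; has sherry, so not alcohol-free (and 1 more) — out
D: has honey, so not paleo; has sesame seed, so not sesame-free — out
E: has wheat, so not paleo — no
F: has wine, so not alcohol-free — out
G: has cod, so not fish-free — no
H: has tahini, so not sesame-free — no

A, B, C, D, E, F, G, H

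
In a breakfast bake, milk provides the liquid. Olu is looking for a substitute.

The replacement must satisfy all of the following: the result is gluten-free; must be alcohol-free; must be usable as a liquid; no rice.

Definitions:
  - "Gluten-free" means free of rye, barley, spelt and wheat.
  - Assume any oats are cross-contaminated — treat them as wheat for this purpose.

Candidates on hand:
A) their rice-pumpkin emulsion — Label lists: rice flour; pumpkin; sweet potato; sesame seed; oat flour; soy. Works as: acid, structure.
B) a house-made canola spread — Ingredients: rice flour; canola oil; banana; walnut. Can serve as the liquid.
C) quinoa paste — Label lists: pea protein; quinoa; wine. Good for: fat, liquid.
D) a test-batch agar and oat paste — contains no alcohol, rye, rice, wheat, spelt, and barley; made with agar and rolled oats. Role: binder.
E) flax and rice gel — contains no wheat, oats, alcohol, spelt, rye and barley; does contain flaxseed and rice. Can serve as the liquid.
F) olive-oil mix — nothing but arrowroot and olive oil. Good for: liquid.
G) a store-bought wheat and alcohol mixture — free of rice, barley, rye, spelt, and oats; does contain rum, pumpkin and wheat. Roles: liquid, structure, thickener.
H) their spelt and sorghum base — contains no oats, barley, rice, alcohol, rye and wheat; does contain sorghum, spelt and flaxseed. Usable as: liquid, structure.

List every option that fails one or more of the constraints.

A, B, C, D, E, G, H

A: not usable as a liquid; has oat flour, so not gluten-free (and 1 more) — no
B: has rice flour, so not rice-free — reject
C: has wine, so not alcohol-free — no
D: not usable as a liquid; has rolled oats, so not gluten-free — reject
E: has rice, so not rice-free — no
F: all constraints satisfied — keep
G: has wheat, so not gluten-free; has rum, so not alcohol-free — no
H: has spelt, so not gluten-free — no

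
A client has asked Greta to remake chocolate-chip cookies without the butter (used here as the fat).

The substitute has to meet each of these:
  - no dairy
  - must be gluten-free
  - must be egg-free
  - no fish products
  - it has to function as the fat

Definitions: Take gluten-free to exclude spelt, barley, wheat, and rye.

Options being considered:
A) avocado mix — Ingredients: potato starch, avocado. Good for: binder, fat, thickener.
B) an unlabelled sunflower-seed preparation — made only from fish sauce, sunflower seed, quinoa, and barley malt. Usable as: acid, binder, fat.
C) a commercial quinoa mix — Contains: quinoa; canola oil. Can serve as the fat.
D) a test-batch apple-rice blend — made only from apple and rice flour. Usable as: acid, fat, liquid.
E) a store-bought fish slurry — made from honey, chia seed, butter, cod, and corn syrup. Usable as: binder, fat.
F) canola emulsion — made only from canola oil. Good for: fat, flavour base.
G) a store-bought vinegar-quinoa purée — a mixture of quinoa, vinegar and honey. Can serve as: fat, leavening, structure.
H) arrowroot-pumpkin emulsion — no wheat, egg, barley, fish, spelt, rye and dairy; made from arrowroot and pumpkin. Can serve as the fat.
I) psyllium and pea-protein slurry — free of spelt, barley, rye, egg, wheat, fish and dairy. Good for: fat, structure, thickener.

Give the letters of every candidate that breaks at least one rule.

A: every rule checks out — valid
B: has barley malt, so not gluten-free; has fish sauce, so not fish-free — out
C: all constraints satisfied — valid
D: nothing on the exclusion list — keep
E: has cod, so not fish-free; has butter, so not dairy-free — out
F: only canola oil; none excluded — valid
G: works as a fat, no fish, no egg — OK
H: no dairy, no fish — valid
I: works as a fat, gluten-free, no dairy — valid

B, E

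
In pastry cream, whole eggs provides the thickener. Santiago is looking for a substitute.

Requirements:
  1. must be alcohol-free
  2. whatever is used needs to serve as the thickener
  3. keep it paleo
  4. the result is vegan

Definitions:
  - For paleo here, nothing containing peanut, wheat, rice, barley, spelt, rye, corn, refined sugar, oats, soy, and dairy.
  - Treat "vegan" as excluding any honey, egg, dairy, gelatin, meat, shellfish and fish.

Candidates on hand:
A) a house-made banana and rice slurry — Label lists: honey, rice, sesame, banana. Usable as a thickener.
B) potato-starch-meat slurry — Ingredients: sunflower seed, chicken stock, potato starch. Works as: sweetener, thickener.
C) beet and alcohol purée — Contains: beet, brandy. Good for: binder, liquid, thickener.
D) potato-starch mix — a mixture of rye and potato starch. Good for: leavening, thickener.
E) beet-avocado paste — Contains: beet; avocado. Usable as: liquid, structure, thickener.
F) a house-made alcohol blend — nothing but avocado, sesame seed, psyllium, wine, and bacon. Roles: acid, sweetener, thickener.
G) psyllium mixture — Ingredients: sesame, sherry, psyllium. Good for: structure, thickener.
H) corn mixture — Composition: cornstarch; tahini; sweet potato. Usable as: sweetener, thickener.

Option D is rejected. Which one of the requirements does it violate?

paleo

usable as a thickener: satisfied
paleo: has rye — fails
vegan: satisfied
alcohol-free: satisfied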